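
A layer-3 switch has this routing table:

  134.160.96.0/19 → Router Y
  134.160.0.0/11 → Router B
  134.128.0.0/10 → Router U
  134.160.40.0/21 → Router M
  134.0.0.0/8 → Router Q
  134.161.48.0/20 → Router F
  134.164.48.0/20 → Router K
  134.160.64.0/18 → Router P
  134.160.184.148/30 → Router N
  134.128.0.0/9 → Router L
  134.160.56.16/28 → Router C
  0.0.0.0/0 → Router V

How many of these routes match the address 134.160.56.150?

5

Prefixes containing 134.160.56.150:
  0.0.0.0/0 (default, matches everything)
  134.0.0.0/8 (134.0.0.0 - 134.255.255.255)
  134.128.0.0/9 (134.128.0.0 - 134.255.255.255)
  134.128.0.0/10 (134.128.0.0 - 134.191.255.255)
  134.160.0.0/11 (134.160.0.0 - 134.191.255.255)
Total matching entries: 5.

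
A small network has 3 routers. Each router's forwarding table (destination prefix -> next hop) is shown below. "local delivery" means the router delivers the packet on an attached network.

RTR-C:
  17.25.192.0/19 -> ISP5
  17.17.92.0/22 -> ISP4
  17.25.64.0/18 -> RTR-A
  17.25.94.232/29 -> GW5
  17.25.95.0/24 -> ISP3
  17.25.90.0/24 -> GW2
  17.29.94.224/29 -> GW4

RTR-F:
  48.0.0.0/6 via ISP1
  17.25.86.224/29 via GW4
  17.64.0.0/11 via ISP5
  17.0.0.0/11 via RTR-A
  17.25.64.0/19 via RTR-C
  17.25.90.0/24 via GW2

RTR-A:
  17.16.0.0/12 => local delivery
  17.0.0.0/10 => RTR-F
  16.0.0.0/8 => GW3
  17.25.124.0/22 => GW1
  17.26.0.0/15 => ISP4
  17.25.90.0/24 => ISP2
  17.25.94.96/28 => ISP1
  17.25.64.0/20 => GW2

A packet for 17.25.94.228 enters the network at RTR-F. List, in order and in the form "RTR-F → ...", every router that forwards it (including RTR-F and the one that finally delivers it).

At RTR-F: longest match for 17.25.94.228 is 17.25.64.0/19 -> RTR-C
At RTR-C: longest match for 17.25.94.228 is 17.25.64.0/18 -> RTR-A
At RTR-A: longest match for 17.25.94.228 is 17.16.0.0/12 -> local delivery

RTR-F → RTR-C → RTR-A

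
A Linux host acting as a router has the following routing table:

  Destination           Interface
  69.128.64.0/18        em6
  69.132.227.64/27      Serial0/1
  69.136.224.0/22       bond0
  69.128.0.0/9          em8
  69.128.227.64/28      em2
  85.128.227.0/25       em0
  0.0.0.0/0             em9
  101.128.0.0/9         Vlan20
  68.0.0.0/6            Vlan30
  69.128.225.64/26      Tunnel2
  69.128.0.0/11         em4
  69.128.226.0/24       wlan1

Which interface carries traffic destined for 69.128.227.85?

Routes whose prefix contains 69.128.227.85:
  0.0.0.0/0 (default, matches everything) -> em9
  68.0.0.0/6 (68.0.0.0 - 71.255.255.255) -> Vlan30
  69.128.0.0/9 (69.128.0.0 - 69.255.255.255) -> em8
  69.128.0.0/11 (69.128.0.0 - 69.159.255.255) -> em4
More-specific entries that do NOT match:
  69.128.227.64/28 (69.128.227.64 - 69.128.227.79) does not contain 69.128.227.85
  69.132.227.64/27 (69.132.227.64 - 69.132.227.95) does not contain 69.128.227.85
  69.128.225.64/26 (69.128.225.64 - 69.128.225.127) does not contain 69.128.227.85
  85.128.227.0/25 (85.128.227.0 - 85.128.227.127) does not contain 69.128.227.85
  69.128.226.0/24 (69.128.226.0 - 69.128.226.255) does not contain 69.128.227.85
  69.136.224.0/22 (69.136.224.0 - 69.136.227.255) does not contain 69.128.227.85
  69.128.64.0/18 (69.128.64.0 - 69.128.127.255) does not contain 69.128.227.85
Longest matching prefix is /11 -> interface em4.

em4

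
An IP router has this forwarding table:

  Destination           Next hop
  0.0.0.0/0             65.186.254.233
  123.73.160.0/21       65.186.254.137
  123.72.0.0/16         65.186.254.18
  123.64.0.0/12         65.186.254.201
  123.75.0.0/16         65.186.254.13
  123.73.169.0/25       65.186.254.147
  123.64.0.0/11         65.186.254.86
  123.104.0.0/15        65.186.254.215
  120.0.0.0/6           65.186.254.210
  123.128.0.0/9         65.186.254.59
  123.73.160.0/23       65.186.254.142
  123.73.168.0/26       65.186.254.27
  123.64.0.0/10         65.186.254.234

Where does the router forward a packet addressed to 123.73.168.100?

Routes whose prefix contains 123.73.168.100:
  0.0.0.0/0 (default, matches everything) -> 65.186.254.233
  120.0.0.0/6 (120.0.0.0 - 123.255.255.255) -> 65.186.254.210
  123.64.0.0/10 (123.64.0.0 - 123.127.255.255) -> 65.186.254.234
  123.64.0.0/11 (123.64.0.0 - 123.95.255.255) -> 65.186.254.86
  123.64.0.0/12 (123.64.0.0 - 123.79.255.255) -> 65.186.254.201
More-specific entries that do NOT match:
  123.73.168.0/26 (123.73.168.0 - 123.73.168.63) does not contain 123.73.168.100
  123.73.169.0/25 (123.73.169.0 - 123.73.169.127) does not contain 123.73.168.100
  123.73.160.0/23 (123.73.160.0 - 123.73.161.255) does not contain 123.73.168.100
  123.73.160.0/21 (123.73.160.0 - 123.73.167.255) does not contain 123.73.168.100
  123.72.0.0/16 (123.72.0.0 - 123.72.255.255) does not contain 123.73.168.100
  123.75.0.0/16 (123.75.0.0 - 123.75.255.255) does not contain 123.73.168.100
  123.104.0.0/15 (123.104.0.0 - 123.105.255.255) does not contain 123.73.168.100
Longest matching prefix is /12 -> next hop 65.186.254.201.

65.186.254.201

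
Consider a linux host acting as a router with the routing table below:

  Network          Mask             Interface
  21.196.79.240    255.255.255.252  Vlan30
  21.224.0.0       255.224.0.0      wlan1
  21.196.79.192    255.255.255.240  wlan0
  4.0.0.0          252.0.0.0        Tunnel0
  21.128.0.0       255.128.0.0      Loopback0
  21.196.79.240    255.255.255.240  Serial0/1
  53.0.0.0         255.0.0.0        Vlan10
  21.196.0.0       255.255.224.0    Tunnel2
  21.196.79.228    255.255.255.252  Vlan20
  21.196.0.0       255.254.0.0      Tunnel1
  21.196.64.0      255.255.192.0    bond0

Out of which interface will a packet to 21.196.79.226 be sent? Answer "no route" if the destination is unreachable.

Routes whose prefix contains 21.196.79.226:
  21.128.0.0/9 (21.128.0.0 - 21.255.255.255) -> Loopback0
  21.196.0.0/15 (21.196.0.0 - 21.197.255.255) -> Tunnel1
  21.196.64.0/18 (21.196.64.0 - 21.196.127.255) -> bond0
More-specific entries that do NOT match:
  21.196.79.240/30 (21.196.79.240 - 21.196.79.243) does not contain 21.196.79.226
  21.196.79.228/30 (21.196.79.228 - 21.196.79.231) does not contain 21.196.79.226
  21.196.79.192/28 (21.196.79.192 - 21.196.79.207) does not contain 21.196.79.226
  21.196.79.240/28 (21.196.79.240 - 21.196.79.255) does not contain 21.196.79.226
  21.196.0.0/19 (21.196.0.0 - 21.196.31.255) does not contain 21.196.79.226
Longest matching prefix is /18 -> interface bond0.

bond0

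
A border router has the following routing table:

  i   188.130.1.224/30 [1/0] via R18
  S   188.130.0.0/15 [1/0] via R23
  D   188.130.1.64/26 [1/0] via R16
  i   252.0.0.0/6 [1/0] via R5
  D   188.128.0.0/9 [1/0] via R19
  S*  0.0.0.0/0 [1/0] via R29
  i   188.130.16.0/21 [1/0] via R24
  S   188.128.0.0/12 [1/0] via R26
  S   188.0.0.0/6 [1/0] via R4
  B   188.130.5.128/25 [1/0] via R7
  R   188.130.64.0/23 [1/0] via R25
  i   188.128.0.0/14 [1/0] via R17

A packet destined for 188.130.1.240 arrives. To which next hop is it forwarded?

Routes whose prefix contains 188.130.1.240:
  0.0.0.0/0 (default, matches everything) -> R29
  188.0.0.0/6 (188.0.0.0 - 191.255.255.255) -> R4
  188.128.0.0/9 (188.128.0.0 - 188.255.255.255) -> R19
  188.128.0.0/12 (188.128.0.0 - 188.143.255.255) -> R26
  188.128.0.0/14 (188.128.0.0 - 188.131.255.255) -> R17
  188.130.0.0/15 (188.130.0.0 - 188.131.255.255) -> R23
More-specific entries that do NOT match:
  188.130.1.224/30 (188.130.1.224 - 188.130.1.227) does not contain 188.130.1.240
  188.130.1.64/26 (188.130.1.64 - 188.130.1.127) does not contain 188.130.1.240
  188.130.5.128/25 (188.130.5.128 - 188.130.5.255) does not contain 188.130.1.240
  188.130.64.0/23 (188.130.64.0 - 188.130.65.255) does not contain 188.130.1.240
  188.130.16.0/21 (188.130.16.0 - 188.130.23.255) does not contain 188.130.1.240
Longest matching prefix is /15 -> next hop R23.

R23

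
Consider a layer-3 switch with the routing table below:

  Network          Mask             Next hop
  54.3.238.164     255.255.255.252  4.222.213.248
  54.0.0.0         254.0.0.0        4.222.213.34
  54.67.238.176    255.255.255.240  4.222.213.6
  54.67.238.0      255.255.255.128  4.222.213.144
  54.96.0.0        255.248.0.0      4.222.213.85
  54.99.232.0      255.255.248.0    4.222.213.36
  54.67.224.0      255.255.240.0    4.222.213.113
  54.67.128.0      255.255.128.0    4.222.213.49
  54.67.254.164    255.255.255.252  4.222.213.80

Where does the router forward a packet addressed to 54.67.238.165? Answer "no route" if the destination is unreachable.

Routes whose prefix contains 54.67.238.165:
  54.0.0.0/7 (54.0.0.0 - 55.255.255.255) -> 4.222.213.34
  54.67.128.0/17 (54.67.128.0 - 54.67.255.255) -> 4.222.213.49
  54.67.224.0/20 (54.67.224.0 - 54.67.239.255) -> 4.222.213.113
More-specific entries that do NOT match:
  54.3.238.164/30 (54.3.238.164 - 54.3.238.167) does not contain 54.67.238.165
  54.67.254.164/30 (54.67.254.164 - 54.67.254.167) does not contain 54.67.238.165
  54.67.238.176/28 (54.67.238.176 - 54.67.238.191) does not contain 54.67.238.165
  54.67.238.0/25 (54.67.238.0 - 54.67.238.127) does not contain 54.67.238.165
  54.99.232.0/21 (54.99.232.0 - 54.99.239.255) does not contain 54.67.238.165
Longest matching prefix is /20 -> next hop 4.222.213.113.

4.222.213.113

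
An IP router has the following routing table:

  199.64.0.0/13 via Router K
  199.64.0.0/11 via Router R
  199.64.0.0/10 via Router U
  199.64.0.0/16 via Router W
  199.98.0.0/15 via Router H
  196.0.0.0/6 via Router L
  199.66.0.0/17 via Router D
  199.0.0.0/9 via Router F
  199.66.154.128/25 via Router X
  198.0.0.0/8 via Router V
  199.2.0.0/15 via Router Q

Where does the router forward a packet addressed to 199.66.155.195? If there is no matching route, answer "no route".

Router K

Routes whose prefix contains 199.66.155.195:
  196.0.0.0/6 (196.0.0.0 - 199.255.255.255) -> Router L
  199.0.0.0/9 (199.0.0.0 - 199.127.255.255) -> Router F
  199.64.0.0/10 (199.64.0.0 - 199.127.255.255) -> Router U
  199.64.0.0/11 (199.64.0.0 - 199.95.255.255) -> Router R
  199.64.0.0/13 (199.64.0.0 - 199.71.255.255) -> Router K
More-specific entries that do NOT match:
  199.66.154.128/25 (199.66.154.128 - 199.66.154.255) does not contain 199.66.155.195
  199.66.0.0/17 (199.66.0.0 - 199.66.127.255) does not contain 199.66.155.195
  199.64.0.0/16 (199.64.0.0 - 199.64.255.255) does not contain 199.66.155.195
  199.98.0.0/15 (199.98.0.0 - 199.99.255.255) does not contain 199.66.155.195
  199.2.0.0/15 (199.2.0.0 - 199.3.255.255) does not contain 199.66.155.195
Longest matching prefix is /13 -> next hop Router K.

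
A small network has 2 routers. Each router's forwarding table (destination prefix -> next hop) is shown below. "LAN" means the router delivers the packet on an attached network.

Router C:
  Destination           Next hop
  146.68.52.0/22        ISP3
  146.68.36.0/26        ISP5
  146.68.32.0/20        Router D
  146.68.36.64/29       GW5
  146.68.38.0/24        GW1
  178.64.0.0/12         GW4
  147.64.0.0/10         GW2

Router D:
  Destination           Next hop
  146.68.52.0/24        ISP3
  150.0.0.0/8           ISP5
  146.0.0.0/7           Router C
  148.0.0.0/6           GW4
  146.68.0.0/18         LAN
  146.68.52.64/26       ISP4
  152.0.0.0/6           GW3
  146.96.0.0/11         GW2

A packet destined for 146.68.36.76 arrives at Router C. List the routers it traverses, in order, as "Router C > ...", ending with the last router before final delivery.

At Router C: longest match for 146.68.36.76 is 146.68.32.0/20 -> Router D
At Router D: longest match for 146.68.36.76 is 146.68.0.0/18 -> LAN

Router C > Router D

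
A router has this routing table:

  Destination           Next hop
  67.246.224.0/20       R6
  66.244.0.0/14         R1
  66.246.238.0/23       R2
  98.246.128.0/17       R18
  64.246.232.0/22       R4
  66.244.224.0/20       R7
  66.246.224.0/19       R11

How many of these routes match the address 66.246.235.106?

Prefixes containing 66.246.235.106:
  66.244.0.0/14 (66.244.0.0 - 66.247.255.255)
  66.246.224.0/19 (66.246.224.0 - 66.246.255.255)
Total matching entries: 2.

2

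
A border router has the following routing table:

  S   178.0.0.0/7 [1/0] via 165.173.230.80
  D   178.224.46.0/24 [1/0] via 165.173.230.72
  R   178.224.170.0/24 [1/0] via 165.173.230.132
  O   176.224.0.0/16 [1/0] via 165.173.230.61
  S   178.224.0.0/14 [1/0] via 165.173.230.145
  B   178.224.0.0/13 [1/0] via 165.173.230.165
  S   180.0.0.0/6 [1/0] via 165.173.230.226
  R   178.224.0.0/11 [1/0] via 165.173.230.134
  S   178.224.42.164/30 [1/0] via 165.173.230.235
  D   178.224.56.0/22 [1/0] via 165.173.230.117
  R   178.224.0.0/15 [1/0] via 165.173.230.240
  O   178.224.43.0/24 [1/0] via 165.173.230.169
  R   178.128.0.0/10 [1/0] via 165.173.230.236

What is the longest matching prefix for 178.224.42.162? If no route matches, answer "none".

178.224.0.0/15

Entries matching 178.224.42.162:
  178.0.0.0/7 (178.0.0.0 - 179.255.255.255)
  178.224.0.0/11 (178.224.0.0 - 178.255.255.255)
  178.224.0.0/13 (178.224.0.0 - 178.231.255.255)
  178.224.0.0/14 (178.224.0.0 - 178.227.255.255)
  178.224.0.0/15 (178.224.0.0 - 178.225.255.255)
Most specific is 178.224.0.0/15.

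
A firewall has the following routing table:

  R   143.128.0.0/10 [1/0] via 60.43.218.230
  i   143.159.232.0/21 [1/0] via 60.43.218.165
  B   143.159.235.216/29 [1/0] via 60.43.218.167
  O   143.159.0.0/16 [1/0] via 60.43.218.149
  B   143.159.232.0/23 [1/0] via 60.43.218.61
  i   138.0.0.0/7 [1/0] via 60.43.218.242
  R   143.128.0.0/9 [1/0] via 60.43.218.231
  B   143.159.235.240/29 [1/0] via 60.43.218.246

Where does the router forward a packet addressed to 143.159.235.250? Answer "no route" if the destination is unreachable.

Routes whose prefix contains 143.159.235.250:
  143.128.0.0/9 (143.128.0.0 - 143.255.255.255) -> 60.43.218.231
  143.128.0.0/10 (143.128.0.0 - 143.191.255.255) -> 60.43.218.230
  143.159.0.0/16 (143.159.0.0 - 143.159.255.255) -> 60.43.218.149
  143.159.232.0/21 (143.159.232.0 - 143.159.239.255) -> 60.43.218.165
More-specific entries that do NOT match:
  143.159.235.216/29 (143.159.235.216 - 143.159.235.223) does not contain 143.159.235.250
  143.159.235.240/29 (143.159.235.240 - 143.159.235.247) does not contain 143.159.235.250
  143.159.232.0/23 (143.159.232.0 - 143.159.233.255) does not contain 143.159.235.250
Longest matching prefix is /21 -> next hop 60.43.218.165.

60.43.218.165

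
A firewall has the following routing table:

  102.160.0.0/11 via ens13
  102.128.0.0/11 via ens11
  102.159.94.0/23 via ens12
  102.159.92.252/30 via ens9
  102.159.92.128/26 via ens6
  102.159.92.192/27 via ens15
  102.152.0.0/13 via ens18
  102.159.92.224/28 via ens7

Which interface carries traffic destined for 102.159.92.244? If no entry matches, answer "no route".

Routes whose prefix contains 102.159.92.244:
  102.128.0.0/11 (102.128.0.0 - 102.159.255.255) -> ens11
  102.152.0.0/13 (102.152.0.0 - 102.159.255.255) -> ens18
More-specific entries that do NOT match:
  102.159.92.252/30 (102.159.92.252 - 102.159.92.255) does not contain 102.159.92.244
  102.159.92.224/28 (102.159.92.224 - 102.159.92.239) does not contain 102.159.92.244
  102.159.92.192/27 (102.159.92.192 - 102.159.92.223) does not contain 102.159.92.244
  102.159.92.128/26 (102.159.92.128 - 102.159.92.191) does not contain 102.159.92.244
  102.159.94.0/23 (102.159.94.0 - 102.159.95.255) does not contain 102.159.92.244
Longest matching prefix is /13 -> interface ens18.

ens18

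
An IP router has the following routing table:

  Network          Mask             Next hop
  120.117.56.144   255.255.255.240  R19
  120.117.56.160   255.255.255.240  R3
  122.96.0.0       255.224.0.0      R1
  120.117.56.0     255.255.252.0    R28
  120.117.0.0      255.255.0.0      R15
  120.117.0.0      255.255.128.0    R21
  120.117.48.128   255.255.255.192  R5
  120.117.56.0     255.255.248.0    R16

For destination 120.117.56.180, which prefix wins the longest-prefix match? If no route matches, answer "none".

Entries matching 120.117.56.180:
  120.117.0.0/16 (120.117.0.0 - 120.117.255.255)
  120.117.0.0/17 (120.117.0.0 - 120.117.127.255)
  120.117.56.0/21 (120.117.56.0 - 120.117.63.255)
  120.117.56.0/22 (120.117.56.0 - 120.117.59.255)
Most specific is 120.117.56.0/22.

120.117.56.0/22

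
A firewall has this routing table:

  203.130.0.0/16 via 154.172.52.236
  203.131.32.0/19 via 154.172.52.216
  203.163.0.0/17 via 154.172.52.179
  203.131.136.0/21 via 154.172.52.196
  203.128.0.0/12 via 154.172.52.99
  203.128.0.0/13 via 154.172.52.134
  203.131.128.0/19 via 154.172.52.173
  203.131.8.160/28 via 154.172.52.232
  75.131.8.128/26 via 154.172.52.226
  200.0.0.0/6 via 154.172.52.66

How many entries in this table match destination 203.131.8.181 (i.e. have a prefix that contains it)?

Prefixes containing 203.131.8.181:
  200.0.0.0/6 (200.0.0.0 - 203.255.255.255)
  203.128.0.0/12 (203.128.0.0 - 203.143.255.255)
  203.128.0.0/13 (203.128.0.0 - 203.135.255.255)
Total matching entries: 3.

3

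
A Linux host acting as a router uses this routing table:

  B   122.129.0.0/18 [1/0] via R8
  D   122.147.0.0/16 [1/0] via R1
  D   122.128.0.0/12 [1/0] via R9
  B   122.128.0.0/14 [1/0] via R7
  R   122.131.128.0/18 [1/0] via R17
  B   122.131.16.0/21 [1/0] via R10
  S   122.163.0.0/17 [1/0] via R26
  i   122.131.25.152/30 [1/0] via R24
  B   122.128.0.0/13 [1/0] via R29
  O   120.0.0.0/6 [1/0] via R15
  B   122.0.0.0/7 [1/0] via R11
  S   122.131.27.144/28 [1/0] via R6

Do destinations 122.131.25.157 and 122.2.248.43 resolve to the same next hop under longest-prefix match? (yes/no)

no

122.131.25.157: longest match 122.128.0.0/14 -> R7
122.2.248.43: longest match 122.0.0.0/7 -> R11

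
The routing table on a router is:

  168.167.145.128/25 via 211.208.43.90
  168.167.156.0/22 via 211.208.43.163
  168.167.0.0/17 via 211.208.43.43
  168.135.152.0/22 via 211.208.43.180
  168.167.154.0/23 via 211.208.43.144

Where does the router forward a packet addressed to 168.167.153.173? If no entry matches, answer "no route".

No entry's prefix contains 168.167.153.173; there is no default route.

no route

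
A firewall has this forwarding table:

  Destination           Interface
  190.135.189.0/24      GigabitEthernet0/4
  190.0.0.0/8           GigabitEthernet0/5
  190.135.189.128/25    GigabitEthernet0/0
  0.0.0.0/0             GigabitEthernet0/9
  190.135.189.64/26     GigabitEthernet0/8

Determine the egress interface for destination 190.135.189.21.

Routes whose prefix contains 190.135.189.21:
  0.0.0.0/0 (default, matches everything) -> GigabitEthernet0/9
  190.0.0.0/8 (190.0.0.0 - 190.255.255.255) -> GigabitEthernet0/5
  190.135.189.0/24 (190.135.189.0 - 190.135.189.255) -> GigabitEthernet0/4
More-specific entries that do NOT match:
  190.135.189.64/26 (190.135.189.64 - 190.135.189.127) does not contain 190.135.189.21
  190.135.189.128/25 (190.135.189.128 - 190.135.189.255) does not contain 190.135.189.21
Longest matching prefix is /24 -> interface GigabitEthernet0/4.

GigabitEthernet0/4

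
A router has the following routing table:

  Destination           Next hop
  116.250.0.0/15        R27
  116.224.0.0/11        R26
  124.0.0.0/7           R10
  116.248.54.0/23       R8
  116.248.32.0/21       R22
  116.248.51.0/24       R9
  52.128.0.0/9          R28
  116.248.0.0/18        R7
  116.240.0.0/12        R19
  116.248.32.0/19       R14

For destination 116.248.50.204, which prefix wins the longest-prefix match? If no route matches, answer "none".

Entries matching 116.248.50.204:
  116.224.0.0/11 (116.224.0.0 - 116.255.255.255)
  116.240.0.0/12 (116.240.0.0 - 116.255.255.255)
  116.248.0.0/18 (116.248.0.0 - 116.248.63.255)
  116.248.32.0/19 (116.248.32.0 - 116.248.63.255)
Most specific is 116.248.32.0/19.

116.248.32.0/19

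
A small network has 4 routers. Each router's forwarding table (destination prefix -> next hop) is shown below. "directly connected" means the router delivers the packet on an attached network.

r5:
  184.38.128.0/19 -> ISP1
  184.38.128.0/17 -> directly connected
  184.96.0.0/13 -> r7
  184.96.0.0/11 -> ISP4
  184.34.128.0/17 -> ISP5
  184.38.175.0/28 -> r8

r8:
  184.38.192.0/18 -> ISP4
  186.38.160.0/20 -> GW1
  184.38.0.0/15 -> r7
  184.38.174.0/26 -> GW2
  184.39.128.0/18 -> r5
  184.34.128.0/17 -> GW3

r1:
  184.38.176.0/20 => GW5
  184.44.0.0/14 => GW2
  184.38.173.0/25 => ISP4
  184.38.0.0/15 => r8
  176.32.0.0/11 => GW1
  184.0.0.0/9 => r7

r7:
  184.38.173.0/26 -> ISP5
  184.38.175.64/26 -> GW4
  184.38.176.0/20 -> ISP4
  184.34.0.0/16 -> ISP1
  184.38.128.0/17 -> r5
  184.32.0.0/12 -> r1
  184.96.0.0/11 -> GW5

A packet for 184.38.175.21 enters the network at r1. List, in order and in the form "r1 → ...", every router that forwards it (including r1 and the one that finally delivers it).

r1 → r8 → r7 → r5

At r1: longest match for 184.38.175.21 is 184.38.0.0/15 -> r8
At r8: longest match for 184.38.175.21 is 184.38.0.0/15 -> r7
At r7: longest match for 184.38.175.21 is 184.38.128.0/17 -> r5
At r5: longest match for 184.38.175.21 is 184.38.128.0/17 -> directly connected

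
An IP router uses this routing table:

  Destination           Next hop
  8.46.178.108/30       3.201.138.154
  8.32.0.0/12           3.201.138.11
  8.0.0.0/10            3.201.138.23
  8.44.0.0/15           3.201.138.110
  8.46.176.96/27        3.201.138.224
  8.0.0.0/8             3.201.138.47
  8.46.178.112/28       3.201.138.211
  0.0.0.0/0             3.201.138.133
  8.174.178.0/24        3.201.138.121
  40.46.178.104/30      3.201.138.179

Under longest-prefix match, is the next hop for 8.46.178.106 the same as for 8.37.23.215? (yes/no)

yes

8.46.178.106: longest match 8.32.0.0/12 -> 3.201.138.11
8.37.23.215: longest match 8.32.0.0/12 -> 3.201.138.11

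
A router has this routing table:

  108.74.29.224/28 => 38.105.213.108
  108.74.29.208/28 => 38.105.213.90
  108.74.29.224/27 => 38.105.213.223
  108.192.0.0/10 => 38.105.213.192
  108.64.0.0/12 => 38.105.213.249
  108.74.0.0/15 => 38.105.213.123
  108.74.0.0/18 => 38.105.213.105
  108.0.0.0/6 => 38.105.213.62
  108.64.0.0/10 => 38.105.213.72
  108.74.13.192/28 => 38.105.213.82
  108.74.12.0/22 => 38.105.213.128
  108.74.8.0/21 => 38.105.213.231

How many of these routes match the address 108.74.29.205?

Prefixes containing 108.74.29.205:
  108.0.0.0/6 (108.0.0.0 - 111.255.255.255)
  108.64.0.0/10 (108.64.0.0 - 108.127.255.255)
  108.64.0.0/12 (108.64.0.0 - 108.79.255.255)
  108.74.0.0/15 (108.74.0.0 - 108.75.255.255)
  108.74.0.0/18 (108.74.0.0 - 108.74.63.255)
Total matching entries: 5.

5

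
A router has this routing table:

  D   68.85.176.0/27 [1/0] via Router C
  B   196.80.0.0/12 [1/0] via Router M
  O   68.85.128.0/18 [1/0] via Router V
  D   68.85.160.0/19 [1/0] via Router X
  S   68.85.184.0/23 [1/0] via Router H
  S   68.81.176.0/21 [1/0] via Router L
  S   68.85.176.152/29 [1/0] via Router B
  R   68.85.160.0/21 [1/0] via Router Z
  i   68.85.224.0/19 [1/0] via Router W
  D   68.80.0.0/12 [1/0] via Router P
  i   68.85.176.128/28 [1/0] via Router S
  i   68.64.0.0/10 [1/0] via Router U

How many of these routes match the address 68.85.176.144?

Prefixes containing 68.85.176.144:
  68.64.0.0/10 (68.64.0.0 - 68.127.255.255)
  68.80.0.0/12 (68.80.0.0 - 68.95.255.255)
  68.85.128.0/18 (68.85.128.0 - 68.85.191.255)
  68.85.160.0/19 (68.85.160.0 - 68.85.191.255)
Total matching entries: 4.

4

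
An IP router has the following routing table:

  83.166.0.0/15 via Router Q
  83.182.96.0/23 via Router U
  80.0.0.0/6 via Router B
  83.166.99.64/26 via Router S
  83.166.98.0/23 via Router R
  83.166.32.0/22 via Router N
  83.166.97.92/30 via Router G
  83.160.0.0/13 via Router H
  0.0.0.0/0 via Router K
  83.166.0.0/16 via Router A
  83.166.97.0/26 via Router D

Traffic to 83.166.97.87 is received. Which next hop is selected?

Routes whose prefix contains 83.166.97.87:
  0.0.0.0/0 (default, matches everything) -> Router K
  80.0.0.0/6 (80.0.0.0 - 83.255.255.255) -> Router B
  83.160.0.0/13 (83.160.0.0 - 83.167.255.255) -> Router H
  83.166.0.0/15 (83.166.0.0 - 83.167.255.255) -> Router Q
  83.166.0.0/16 (83.166.0.0 - 83.166.255.255) -> Router A
More-specific entries that do NOT match:
  83.166.97.92/30 (83.166.97.92 - 83.166.97.95) does not contain 83.166.97.87
  83.166.99.64/26 (83.166.99.64 - 83.166.99.127) does not contain 83.166.97.87
  83.166.97.0/26 (83.166.97.0 - 83.166.97.63) does not contain 83.166.97.87
  83.182.96.0/23 (83.182.96.0 - 83.182.97.255) does not contain 83.166.97.87
  83.166.98.0/23 (83.166.98.0 - 83.166.99.255) does not contain 83.166.97.87
  83.166.32.0/22 (83.166.32.0 - 83.166.35.255) does not contain 83.166.97.87
Longest matching prefix is /16 -> next hop Router A.

Router A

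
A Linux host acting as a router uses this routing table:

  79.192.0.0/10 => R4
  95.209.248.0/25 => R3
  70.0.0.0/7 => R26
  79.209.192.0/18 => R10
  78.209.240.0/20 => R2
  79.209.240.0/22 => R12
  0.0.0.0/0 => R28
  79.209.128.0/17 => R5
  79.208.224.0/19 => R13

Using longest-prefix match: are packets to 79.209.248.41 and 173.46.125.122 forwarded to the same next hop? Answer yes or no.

79.209.248.41: longest match 79.209.192.0/18 -> R10
173.46.125.122: longest match 0.0.0.0/0 -> R28

no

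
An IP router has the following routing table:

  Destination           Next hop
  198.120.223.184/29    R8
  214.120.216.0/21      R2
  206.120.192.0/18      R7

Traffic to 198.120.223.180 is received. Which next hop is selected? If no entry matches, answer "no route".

No entry's prefix contains 198.120.223.180; there is no default route.

no route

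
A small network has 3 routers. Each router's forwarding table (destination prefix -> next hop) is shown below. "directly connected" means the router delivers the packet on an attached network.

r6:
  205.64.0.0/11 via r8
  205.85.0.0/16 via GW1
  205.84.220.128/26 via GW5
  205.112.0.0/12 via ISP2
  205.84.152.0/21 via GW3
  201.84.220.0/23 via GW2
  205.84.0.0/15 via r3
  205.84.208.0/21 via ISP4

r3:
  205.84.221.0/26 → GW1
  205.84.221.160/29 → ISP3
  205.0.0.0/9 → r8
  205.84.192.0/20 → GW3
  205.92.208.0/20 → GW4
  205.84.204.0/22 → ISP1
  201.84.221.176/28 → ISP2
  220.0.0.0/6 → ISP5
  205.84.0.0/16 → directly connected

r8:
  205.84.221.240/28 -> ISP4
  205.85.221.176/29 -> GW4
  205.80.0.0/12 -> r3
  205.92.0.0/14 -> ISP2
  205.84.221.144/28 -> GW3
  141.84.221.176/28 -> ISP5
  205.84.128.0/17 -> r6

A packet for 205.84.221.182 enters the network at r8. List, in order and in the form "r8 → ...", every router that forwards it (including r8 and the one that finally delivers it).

At r8: longest match for 205.84.221.182 is 205.84.128.0/17 -> r6
At r6: longest match for 205.84.221.182 is 205.84.0.0/15 -> r3
At r3: longest match for 205.84.221.182 is 205.84.0.0/16 -> directly connected

r8 → r6 → r3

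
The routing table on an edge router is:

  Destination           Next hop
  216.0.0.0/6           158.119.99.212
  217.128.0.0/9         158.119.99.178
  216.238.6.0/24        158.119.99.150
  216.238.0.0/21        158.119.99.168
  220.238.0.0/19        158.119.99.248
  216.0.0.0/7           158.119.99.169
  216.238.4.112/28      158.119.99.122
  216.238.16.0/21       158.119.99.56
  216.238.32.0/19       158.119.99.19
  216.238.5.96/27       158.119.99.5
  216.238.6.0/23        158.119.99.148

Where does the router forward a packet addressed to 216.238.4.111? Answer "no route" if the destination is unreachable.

Routes whose prefix contains 216.238.4.111:
  216.0.0.0/6 (216.0.0.0 - 219.255.255.255) -> 158.119.99.212
  216.0.0.0/7 (216.0.0.0 - 217.255.255.255) -> 158.119.99.169
  216.238.0.0/21 (216.238.0.0 - 216.238.7.255) -> 158.119.99.168
More-specific entries that do NOT match:
  216.238.4.112/28 (216.238.4.112 - 216.238.4.127) does not contain 216.238.4.111
  216.238.5.96/27 (216.238.5.96 - 216.238.5.127) does not contain 216.238.4.111
  216.238.6.0/24 (216.238.6.0 - 216.238.6.255) does not contain 216.238.4.111
  216.238.6.0/23 (216.238.6.0 - 216.238.7.255) does not contain 216.238.4.111
Longest matching prefix is /21 -> next hop 158.119.99.168.

158.119.99.168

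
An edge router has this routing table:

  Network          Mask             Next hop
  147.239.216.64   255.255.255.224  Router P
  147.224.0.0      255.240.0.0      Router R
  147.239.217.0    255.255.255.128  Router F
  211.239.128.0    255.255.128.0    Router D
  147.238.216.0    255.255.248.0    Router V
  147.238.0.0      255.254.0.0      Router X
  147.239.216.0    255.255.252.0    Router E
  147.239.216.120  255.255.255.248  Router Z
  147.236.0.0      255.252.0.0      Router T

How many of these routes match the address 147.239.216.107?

4

Prefixes containing 147.239.216.107:
  147.224.0.0/12 (147.224.0.0 - 147.239.255.255)
  147.236.0.0/14 (147.236.0.0 - 147.239.255.255)
  147.238.0.0/15 (147.238.0.0 - 147.239.255.255)
  147.239.216.0/22 (147.239.216.0 - 147.239.219.255)
Total matching entries: 4.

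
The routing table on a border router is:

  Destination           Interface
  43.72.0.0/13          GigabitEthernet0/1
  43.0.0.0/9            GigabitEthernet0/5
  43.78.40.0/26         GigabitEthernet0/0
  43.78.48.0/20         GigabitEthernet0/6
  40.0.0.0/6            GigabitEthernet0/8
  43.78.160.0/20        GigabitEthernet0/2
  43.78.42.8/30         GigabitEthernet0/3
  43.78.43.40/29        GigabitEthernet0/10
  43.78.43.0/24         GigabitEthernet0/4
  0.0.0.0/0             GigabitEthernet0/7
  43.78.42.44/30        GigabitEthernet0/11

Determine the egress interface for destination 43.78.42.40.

Routes whose prefix contains 43.78.42.40:
  0.0.0.0/0 (default, matches everything) -> GigabitEthernet0/7
  40.0.0.0/6 (40.0.0.0 - 43.255.255.255) -> GigabitEthernet0/8
  43.0.0.0/9 (43.0.0.0 - 43.127.255.255) -> GigabitEthernet0/5
  43.72.0.0/13 (43.72.0.0 - 43.79.255.255) -> GigabitEthernet0/1
More-specific entries that do NOT match:
  43.78.42.8/30 (43.78.42.8 - 43.78.42.11) does not contain 43.78.42.40
  43.78.42.44/30 (43.78.42.44 - 43.78.42.47) does not contain 43.78.42.40
  43.78.43.40/29 (43.78.43.40 - 43.78.43.47) does not contain 43.78.42.40
  43.78.40.0/26 (43.78.40.0 - 43.78.40.63) does not contain 43.78.42.40
  43.78.43.0/24 (43.78.43.0 - 43.78.43.255) does not contain 43.78.42.40
  43.78.48.0/20 (43.78.48.0 - 43.78.63.255) does not contain 43.78.42.40
  43.78.160.0/20 (43.78.160.0 - 43.78.175.255) does not contain 43.78.42.40
Longest matching prefix is /13 -> interface GigabitEthernet0/1.

GigabitEthernet0/1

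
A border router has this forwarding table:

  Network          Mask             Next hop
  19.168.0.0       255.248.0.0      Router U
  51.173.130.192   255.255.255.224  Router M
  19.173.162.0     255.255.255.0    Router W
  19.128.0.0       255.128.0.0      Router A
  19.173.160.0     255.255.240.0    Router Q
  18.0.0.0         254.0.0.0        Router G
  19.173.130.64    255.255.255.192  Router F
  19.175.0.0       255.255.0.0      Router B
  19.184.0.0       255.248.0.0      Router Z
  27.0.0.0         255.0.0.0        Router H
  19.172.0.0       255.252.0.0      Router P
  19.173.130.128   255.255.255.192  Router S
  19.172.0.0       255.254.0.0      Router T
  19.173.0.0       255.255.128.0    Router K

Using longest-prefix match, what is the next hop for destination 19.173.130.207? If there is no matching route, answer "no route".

Routes whose prefix contains 19.173.130.207:
  18.0.0.0/7 (18.0.0.0 - 19.255.255.255) -> Router G
  19.128.0.0/9 (19.128.0.0 - 19.255.255.255) -> Router A
  19.168.0.0/13 (19.168.0.0 - 19.175.255.255) -> Router U
  19.172.0.0/14 (19.172.0.0 - 19.175.255.255) -> Router P
  19.172.0.0/15 (19.172.0.0 - 19.173.255.255) -> Router T
More-specific entries that do NOT match:
  51.173.130.192/27 (51.173.130.192 - 51.173.130.223) does not contain 19.173.130.207
  19.173.130.64/26 (19.173.130.64 - 19.173.130.127) does not contain 19.173.130.207
  19.173.130.128/26 (19.173.130.128 - 19.173.130.191) does not contain 19.173.130.207
  19.173.162.0/24 (19.173.162.0 - 19.173.162.255) does not contain 19.173.130.207
  19.173.160.0/20 (19.173.160.0 - 19.173.175.255) does not contain 19.173.130.207
  19.173.0.0/17 (19.173.0.0 - 19.173.127.255) does not contain 19.173.130.207
  19.175.0.0/16 (19.175.0.0 - 19.175.255.255) does not contain 19.173.130.207
Longest matching prefix is /15 -> next hop Router T.

Router T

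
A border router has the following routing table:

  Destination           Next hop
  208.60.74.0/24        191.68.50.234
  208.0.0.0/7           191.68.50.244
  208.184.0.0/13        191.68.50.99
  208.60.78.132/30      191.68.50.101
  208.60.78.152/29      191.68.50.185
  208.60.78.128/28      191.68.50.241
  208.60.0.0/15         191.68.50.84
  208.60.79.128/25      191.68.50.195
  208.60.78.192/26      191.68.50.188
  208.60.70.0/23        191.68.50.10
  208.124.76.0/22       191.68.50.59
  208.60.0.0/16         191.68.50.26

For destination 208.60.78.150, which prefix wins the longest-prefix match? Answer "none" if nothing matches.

Entries matching 208.60.78.150:
  208.0.0.0/7 (208.0.0.0 - 209.255.255.255)
  208.60.0.0/15 (208.60.0.0 - 208.61.255.255)
  208.60.0.0/16 (208.60.0.0 - 208.60.255.255)
Most specific is 208.60.0.0/16.

208.60.0.0/16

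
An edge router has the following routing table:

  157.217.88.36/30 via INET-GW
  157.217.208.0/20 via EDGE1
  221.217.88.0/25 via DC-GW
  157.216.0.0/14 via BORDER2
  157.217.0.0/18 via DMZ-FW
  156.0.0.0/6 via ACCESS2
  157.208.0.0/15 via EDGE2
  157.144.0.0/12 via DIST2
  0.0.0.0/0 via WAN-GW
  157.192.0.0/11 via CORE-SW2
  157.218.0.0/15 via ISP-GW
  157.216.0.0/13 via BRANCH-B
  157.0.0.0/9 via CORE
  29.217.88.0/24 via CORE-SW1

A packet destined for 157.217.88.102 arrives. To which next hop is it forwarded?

BORDER2

Routes whose prefix contains 157.217.88.102:
  0.0.0.0/0 (default, matches everything) -> WAN-GW
  156.0.0.0/6 (156.0.0.0 - 159.255.255.255) -> ACCESS2
  157.192.0.0/11 (157.192.0.0 - 157.223.255.255) -> CORE-SW2
  157.216.0.0/13 (157.216.0.0 - 157.223.255.255) -> BRANCH-B
  157.216.0.0/14 (157.216.0.0 - 157.219.255.255) -> BORDER2
More-specific entries that do NOT match:
  157.217.88.36/30 (157.217.88.36 - 157.217.88.39) does not contain 157.217.88.102
  221.217.88.0/25 (221.217.88.0 - 221.217.88.127) does not contain 157.217.88.102
  29.217.88.0/24 (29.217.88.0 - 29.217.88.255) does not contain 157.217.88.102
  157.217.208.0/20 (157.217.208.0 - 157.217.223.255) does not contain 157.217.88.102
  157.217.0.0/18 (157.217.0.0 - 157.217.63.255) does not contain 157.217.88.102
  157.208.0.0/15 (157.208.0.0 - 157.209.255.255) does not contain 157.217.88.102
  157.218.0.0/15 (157.218.0.0 - 157.219.255.255) does not contain 157.217.88.102
Longest matching prefix is /14 -> next hop BORDER2.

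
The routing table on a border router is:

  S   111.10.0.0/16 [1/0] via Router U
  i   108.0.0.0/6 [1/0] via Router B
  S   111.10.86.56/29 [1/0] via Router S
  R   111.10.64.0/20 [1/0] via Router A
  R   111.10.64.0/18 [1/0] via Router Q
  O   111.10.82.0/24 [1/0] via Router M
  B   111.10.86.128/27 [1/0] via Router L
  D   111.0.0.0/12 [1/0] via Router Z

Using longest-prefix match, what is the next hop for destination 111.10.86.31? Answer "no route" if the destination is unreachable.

Router Q

Routes whose prefix contains 111.10.86.31:
  108.0.0.0/6 (108.0.0.0 - 111.255.255.255) -> Router B
  111.0.0.0/12 (111.0.0.0 - 111.15.255.255) -> Router Z
  111.10.0.0/16 (111.10.0.0 - 111.10.255.255) -> Router U
  111.10.64.0/18 (111.10.64.0 - 111.10.127.255) -> Router Q
More-specific entries that do NOT match:
  111.10.86.56/29 (111.10.86.56 - 111.10.86.63) does not contain 111.10.86.31
  111.10.86.128/27 (111.10.86.128 - 111.10.86.159) does not contain 111.10.86.31
  111.10.82.0/24 (111.10.82.0 - 111.10.82.255) does not contain 111.10.86.31
  111.10.64.0/20 (111.10.64.0 - 111.10.79.255) does not contain 111.10.86.31
Longest matching prefix is /18 -> next hop Router Q.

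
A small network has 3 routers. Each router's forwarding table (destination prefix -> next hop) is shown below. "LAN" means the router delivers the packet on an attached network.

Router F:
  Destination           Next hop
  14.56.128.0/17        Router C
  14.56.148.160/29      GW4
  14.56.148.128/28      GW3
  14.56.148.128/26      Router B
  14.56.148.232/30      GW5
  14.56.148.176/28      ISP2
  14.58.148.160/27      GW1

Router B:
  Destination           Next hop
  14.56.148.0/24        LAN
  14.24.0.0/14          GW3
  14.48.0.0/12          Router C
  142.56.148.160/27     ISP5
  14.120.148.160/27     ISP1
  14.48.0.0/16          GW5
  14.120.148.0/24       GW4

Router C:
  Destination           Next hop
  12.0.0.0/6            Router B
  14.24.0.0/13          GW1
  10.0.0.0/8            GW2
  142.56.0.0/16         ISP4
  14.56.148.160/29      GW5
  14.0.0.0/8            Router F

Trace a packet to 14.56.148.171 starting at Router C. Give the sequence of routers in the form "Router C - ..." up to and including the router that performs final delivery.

Router C - Router F - Router B

At Router C: longest match for 14.56.148.171 is 14.0.0.0/8 -> Router F
At Router F: longest match for 14.56.148.171 is 14.56.148.128/26 -> Router B
At Router B: longest match for 14.56.148.171 is 14.56.148.0/24 -> LAN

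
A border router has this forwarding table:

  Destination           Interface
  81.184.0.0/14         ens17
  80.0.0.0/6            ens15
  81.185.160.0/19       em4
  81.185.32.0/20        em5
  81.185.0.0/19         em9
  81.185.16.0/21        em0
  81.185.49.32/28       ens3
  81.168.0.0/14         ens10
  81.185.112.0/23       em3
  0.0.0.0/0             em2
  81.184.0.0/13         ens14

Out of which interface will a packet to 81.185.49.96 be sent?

Routes whose prefix contains 81.185.49.96:
  0.0.0.0/0 (default, matches everything) -> em2
  80.0.0.0/6 (80.0.0.0 - 83.255.255.255) -> ens15
  81.184.0.0/13 (81.184.0.0 - 81.191.255.255) -> ens14
  81.184.0.0/14 (81.184.0.0 - 81.187.255.255) -> ens17
More-specific entries that do NOT match:
  81.185.49.32/28 (81.185.49.32 - 81.185.49.47) does not contain 81.185.49.96
  81.185.112.0/23 (81.185.112.0 - 81.185.113.255) does not contain 81.185.49.96
  81.185.16.0/21 (81.185.16.0 - 81.185.23.255) does not contain 81.185.49.96
  81.185.32.0/20 (81.185.32.0 - 81.185.47.255) does not contain 81.185.49.96
  81.185.160.0/19 (81.185.160.0 - 81.185.191.255) does not contain 81.185.49.96
  81.185.0.0/19 (81.185.0.0 - 81.185.31.255) does not contain 81.185.49.96
Longest matching prefix is /14 -> interface ens17.

ens17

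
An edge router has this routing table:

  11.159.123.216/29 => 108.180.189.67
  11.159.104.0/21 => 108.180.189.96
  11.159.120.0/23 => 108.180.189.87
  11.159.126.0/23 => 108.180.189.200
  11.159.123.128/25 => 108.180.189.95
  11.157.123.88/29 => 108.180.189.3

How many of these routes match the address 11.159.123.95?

No listed prefix contains 11.159.123.95.
Total matching entries: 0.

0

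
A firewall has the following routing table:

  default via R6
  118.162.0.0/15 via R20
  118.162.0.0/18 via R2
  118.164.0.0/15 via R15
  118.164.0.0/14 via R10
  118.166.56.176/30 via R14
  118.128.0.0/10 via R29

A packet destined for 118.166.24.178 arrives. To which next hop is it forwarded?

R10

Routes whose prefix contains 118.166.24.178:
  0.0.0.0/0 (default, matches everything) -> R6
  118.128.0.0/10 (118.128.0.0 - 118.191.255.255) -> R29
  118.164.0.0/14 (118.164.0.0 - 118.167.255.255) -> R10
More-specific entries that do NOT match:
  118.166.56.176/30 (118.166.56.176 - 118.166.56.179) does not contain 118.166.24.178
  118.162.0.0/18 (118.162.0.0 - 118.162.63.255) does not contain 118.166.24.178
  118.162.0.0/15 (118.162.0.0 - 118.163.255.255) does not contain 118.166.24.178
  118.164.0.0/15 (118.164.0.0 - 118.165.255.255) does not contain 118.166.24.178
Longest matching prefix is /14 -> next hop R10.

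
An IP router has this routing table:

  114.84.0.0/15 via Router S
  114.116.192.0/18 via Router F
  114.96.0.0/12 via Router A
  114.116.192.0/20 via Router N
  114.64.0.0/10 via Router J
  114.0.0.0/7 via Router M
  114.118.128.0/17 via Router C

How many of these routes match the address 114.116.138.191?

2

Prefixes containing 114.116.138.191:
  114.0.0.0/7 (114.0.0.0 - 115.255.255.255)
  114.64.0.0/10 (114.64.0.0 - 114.127.255.255)
Total matching entries: 2.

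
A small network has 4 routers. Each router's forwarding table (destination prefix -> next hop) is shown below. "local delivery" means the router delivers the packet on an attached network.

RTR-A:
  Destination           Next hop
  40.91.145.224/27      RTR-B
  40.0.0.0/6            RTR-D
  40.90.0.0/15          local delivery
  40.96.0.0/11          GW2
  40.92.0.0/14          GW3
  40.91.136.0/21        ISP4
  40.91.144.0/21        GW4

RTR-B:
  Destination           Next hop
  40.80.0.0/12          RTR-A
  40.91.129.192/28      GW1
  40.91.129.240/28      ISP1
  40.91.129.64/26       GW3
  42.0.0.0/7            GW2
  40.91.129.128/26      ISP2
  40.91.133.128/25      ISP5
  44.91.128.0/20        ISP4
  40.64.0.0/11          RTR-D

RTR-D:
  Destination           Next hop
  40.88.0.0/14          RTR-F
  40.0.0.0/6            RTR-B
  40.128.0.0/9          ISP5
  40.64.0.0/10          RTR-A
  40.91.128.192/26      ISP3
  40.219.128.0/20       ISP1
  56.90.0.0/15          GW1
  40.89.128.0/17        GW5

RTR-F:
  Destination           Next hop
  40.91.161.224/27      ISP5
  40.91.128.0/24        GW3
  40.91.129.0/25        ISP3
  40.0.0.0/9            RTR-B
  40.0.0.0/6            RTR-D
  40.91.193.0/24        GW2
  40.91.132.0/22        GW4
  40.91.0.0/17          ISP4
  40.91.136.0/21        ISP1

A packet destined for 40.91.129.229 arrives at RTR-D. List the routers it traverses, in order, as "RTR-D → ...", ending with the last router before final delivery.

RTR-D → RTR-F → RTR-B → RTR-A

At RTR-D: longest match for 40.91.129.229 is 40.88.0.0/14 -> RTR-F
At RTR-F: longest match for 40.91.129.229 is 40.0.0.0/9 -> RTR-B
At RTR-B: longest match for 40.91.129.229 is 40.80.0.0/12 -> RTR-A
At RTR-A: longest match for 40.91.129.229 is 40.90.0.0/15 -> local delivery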